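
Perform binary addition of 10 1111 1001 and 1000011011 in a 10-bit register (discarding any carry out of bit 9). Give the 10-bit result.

0100010100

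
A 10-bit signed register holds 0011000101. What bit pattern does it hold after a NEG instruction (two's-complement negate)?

1100111011

Invert: 1100111010. Add 1: 1100111011.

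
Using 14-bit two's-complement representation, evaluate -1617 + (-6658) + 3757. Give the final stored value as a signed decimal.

-1617 + (-6658) = -8275 → wraps to 8109 (01111110101101)
8109 + 3757 = 11866 → wraps to -4518 (10111001011010)

-4518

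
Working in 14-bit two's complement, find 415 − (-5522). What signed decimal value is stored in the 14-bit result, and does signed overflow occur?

415 → 00000110011111
-5522 → 10101001101110
Subtract via negate-and-add: invert 10101001101110 + 1 = 01010110010010 (i.e. 5522).
  00000110011111
+ 01010110010010
= 01011100110001
Result 01011100110001: MSB = 0 → value 5937.
Both addends (after negating the subtrahend) are non-negative and so is the stored result: no signed overflow.

5937; no overflow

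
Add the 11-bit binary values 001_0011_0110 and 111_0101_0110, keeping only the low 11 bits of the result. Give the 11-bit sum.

  00100110110
+ 11101010110
= 00010001100  (discard carry-out 1)

00010001100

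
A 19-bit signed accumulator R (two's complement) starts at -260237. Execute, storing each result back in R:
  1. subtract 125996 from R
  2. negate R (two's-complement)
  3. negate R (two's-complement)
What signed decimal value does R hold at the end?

138055

Start: R = -260237 = 1000000011101110011.
R = -260237 − 125996 = -386233; wraps to 138055 = 0100001101101000111
R = −(138055) = -138055 = 1011110010010111001
R = −(-138055) = 138055 = 0100001101101000111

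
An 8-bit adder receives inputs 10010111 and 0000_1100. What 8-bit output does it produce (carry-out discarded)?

  10010111
+ 00001100
= 10100011

10100011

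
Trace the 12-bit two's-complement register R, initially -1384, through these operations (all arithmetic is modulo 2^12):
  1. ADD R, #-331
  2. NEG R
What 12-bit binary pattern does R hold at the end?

011010110011

Start: R = -1384 = 101010011000.
R = -1384 + (-331) = -1715 = 100101001101
R = −(-1715) = 1715 = 011010110011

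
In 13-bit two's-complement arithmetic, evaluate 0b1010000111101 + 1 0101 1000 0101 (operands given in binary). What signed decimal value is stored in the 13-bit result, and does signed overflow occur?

0b1010000111101 → 1010000111101 = -3011 (signed)
1 0101 1000 0101 → 1010110000101 = -2683 (signed)
  1010000111101
+ 1010110000101
= 0100111000010  (discard carry-out 1)
Result 0100111000010: MSB = 0 → value 2498.
Both addends are negative but the stored result is non-negative: signed overflow. The true value -3011 + (-2683) = -5694 lies outside [-4096, 4095].

2498; overflow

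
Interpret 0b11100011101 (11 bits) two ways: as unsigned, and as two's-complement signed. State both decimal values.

Unsigned: 11100011101 = 1821.
Signed: MSB=1 → 1821 − 2048 = -227.

unsigned = 1821, signed = -227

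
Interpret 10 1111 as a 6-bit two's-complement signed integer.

-17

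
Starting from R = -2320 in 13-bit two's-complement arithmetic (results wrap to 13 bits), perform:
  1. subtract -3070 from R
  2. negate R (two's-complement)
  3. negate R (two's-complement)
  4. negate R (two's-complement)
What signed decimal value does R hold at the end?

Start: R = -2320 = 1011011110000.
R = -2320 − (-3070) = 750 = 0001011101110
R = −(750) = -750 = 1110100010010
R = −(-750) = 750 = 0001011101110
R = −(750) = -750 = 1110100010010

-750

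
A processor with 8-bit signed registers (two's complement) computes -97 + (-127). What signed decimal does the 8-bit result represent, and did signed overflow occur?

32; overflow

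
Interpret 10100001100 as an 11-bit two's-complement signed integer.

-756

MSB is 1, so the value is negative.
Unsigned reading: 1292. Subtract 2^11 = 2048: 1292 − 2048 = -756.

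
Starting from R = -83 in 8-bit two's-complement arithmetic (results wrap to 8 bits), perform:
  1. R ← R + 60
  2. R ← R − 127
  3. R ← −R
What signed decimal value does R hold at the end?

-106

Start: R = -83 = 10101101.
R = -83 + 60 = -23 = 11101001
R = -23 − 127 = -150; wraps to 106 = 01101010
R = −(106) = -106 = 10010110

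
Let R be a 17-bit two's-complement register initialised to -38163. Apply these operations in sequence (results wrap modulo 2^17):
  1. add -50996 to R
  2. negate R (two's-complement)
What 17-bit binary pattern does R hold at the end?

Start: R = -38163 = 10110101011101101.
R = -38163 + (-50996) = -89159; wraps to 41913 = 01010001110111001
R = −(41913) = -41913 = 10101110001000111

10101110001000111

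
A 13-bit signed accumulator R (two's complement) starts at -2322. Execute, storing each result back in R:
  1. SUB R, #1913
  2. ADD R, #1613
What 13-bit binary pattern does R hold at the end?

Start: R = -2322 = 1011011101110.
R = -2322 − 1913 = -4235; wraps to 3957 = 0111101110101
R = 3957 + 1613 = 5570; wraps to -2622 = 1010111000010

1010111000010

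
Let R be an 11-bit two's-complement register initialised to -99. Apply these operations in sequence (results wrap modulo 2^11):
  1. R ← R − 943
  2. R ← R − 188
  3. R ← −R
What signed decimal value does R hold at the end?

Start: R = -99 = 11110011101.
R = -99 − 943 = -1042; wraps to 1006 = 01111101110
R = 1006 − 188 = 818 = 01100110010
R = −(818) = -818 = 10011001110

-818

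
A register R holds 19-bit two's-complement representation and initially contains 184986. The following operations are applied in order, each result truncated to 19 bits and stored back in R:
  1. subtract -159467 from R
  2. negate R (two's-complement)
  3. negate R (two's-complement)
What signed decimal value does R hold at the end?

Start: R = 184986 = 0101101001010011010.
R = 184986 − (-159467) = 344453; wraps to -179835 = 1010100000110000101
R = −(-179835) = 179835 = 0101011111001111011
R = −(179835) = -179835 = 1010100000110000101

-179835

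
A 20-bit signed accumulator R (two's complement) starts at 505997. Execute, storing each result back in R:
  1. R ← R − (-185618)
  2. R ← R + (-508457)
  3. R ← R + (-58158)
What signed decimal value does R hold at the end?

125000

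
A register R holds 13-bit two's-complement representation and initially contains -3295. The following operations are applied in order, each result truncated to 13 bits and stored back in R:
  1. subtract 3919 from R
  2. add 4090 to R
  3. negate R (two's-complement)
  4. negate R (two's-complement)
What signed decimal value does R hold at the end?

-3124

Start: R = -3295 = 1001100100001.
R = -3295 − 3919 = -7214; wraps to 978 = 0001111010010
R = 978 + 4090 = 5068; wraps to -3124 = 1001111001100
R = −(-3124) = 3124 = 0110000110100
R = −(3124) = -3124 = 1001111001100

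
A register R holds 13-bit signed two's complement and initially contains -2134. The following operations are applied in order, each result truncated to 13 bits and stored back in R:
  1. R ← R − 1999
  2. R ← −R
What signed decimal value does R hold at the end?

-4059

Start: R = -2134 = 1011110101010.
R = -2134 − 1999 = -4133; wraps to 4059 = 0111111011011
R = −(4059) = -4059 = 1000000100101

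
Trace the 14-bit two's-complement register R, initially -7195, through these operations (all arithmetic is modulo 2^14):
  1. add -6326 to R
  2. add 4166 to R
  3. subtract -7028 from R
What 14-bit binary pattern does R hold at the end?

Start: R = -7195 = 10001111100101.
R = -7195 + (-6326) = -13521; wraps to 2863 = 00101100101111
R = 2863 + 4166 = 7029 = 01101101110101
R = 7029 − (-7028) = 14057; wraps to -2327 = 11011011101001

11011011101001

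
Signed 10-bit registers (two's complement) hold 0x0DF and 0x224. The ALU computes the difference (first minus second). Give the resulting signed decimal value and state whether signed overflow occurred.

-325; overflow

0x0DF = 0011011111 = 223 (signed)
0x224 = 1000100100 = -476 (signed)
Subtract via negate-and-add: invert 1000100100 + 1 = 0111011100 (i.e. 476).
  0011011111
+ 0111011100
= 1010111011
Result 1010111011: MSB = 1 → 699 − 1024 = -325.
Both addends (after negating the subtrahend) are non-negative but the stored result is negative: signed overflow. The true value 223 − (-476) = 699 lies outside [-512, 511].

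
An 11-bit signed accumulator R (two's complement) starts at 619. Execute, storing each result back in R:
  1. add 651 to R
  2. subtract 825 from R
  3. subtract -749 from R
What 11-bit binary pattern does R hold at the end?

Start: R = 619 = 01001101011.
R = 619 + 651 = 1270; wraps to -778 = 10011110110
R = -778 − 825 = -1603; wraps to 445 = 00110111101
R = 445 − (-749) = 1194; wraps to -854 = 10010101010

10010101010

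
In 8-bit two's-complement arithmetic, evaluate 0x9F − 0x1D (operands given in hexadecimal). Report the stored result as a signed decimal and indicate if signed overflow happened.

-126; no overflow

0x9F = 10011111 = -97 (signed)
0x1D = 00011101 = 29 (signed)
Subtract via negate-and-add: invert 00011101 + 1 = 11100011 (i.e. -29).
  10011111
+ 11100011
= 10000010  (discard carry-out 1)
Result 10000010: MSB = 1 → 130 − 256 = -126.
Both addends (after negating the subtrahend) are negative and so is the stored result: no signed overflow.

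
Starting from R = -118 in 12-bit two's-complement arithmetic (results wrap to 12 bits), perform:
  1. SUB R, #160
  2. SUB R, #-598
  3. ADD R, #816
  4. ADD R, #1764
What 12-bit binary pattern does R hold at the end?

101101010100

Start: R = -118 = 111110001010.
R = -118 − 160 = -278 = 111011101010
R = -278 − (-598) = 320 = 000101000000
R = 320 + 816 = 1136 = 010001110000
R = 1136 + 1764 = 2900; wraps to -1196 = 101101010100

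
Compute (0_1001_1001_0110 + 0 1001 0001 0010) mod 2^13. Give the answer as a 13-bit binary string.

1001010101000

  0100110010110
+ 0100100010010
= 1001010101000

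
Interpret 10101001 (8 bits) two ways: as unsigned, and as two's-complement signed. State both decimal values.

unsigned = 169, signed = -87

Unsigned: 10101001 = 169.
Signed: MSB=1 → 169 − 256 = -87.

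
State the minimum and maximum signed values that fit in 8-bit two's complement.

Minimum: −2^7 = -128.
Maximum: 2^7 − 1 = 127.

min = -128, max = 127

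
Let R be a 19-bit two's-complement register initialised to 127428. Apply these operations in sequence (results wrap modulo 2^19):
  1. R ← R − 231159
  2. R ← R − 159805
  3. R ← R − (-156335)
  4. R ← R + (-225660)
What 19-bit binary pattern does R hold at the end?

Start: R = 127428 = 0011111000111000100.
R = 127428 − 231159 = -103731 = 1100110101011001101
R = -103731 − 159805 = -263536; wraps to 260752 = 0111111101010010000
R = 260752 − (-156335) = 417087; wraps to -107201 = 1100101110100111111
R = -107201 + (-225660) = -332861; wraps to 191427 = 0101110101111000011

0101110101111000011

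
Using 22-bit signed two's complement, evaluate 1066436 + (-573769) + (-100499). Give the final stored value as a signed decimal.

392168

1066436 + (-573769) = 492667 (0001111000010001111011)
492667 + (-100499) = 392168 (0001011111101111101000)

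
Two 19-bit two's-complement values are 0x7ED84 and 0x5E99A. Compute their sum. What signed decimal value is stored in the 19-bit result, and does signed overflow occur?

0x7ED84 = 1111110110110000100 = -4732 (signed)
0x5E99A = 1011110100110011010 = -136806 (signed)
  1111110110110000100
+ 1011110100110011010
= 1011101011100011110  (discard carry-out 1)
Result 1011101011100011110: MSB = 1 → 382750 − 524288 = -141538.
Both addends are negative and so is the stored result: no signed overflow.

-141538; no overflow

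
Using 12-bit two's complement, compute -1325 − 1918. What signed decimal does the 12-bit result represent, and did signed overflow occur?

853; overflow

-1325 → 101011010011
1918 → 011101111110
Subtract via negate-and-add: invert 011101111110 + 1 = 100010000010 (i.e. -1918).
  101011010011
+ 100010000010
= 001101010101  (discard carry-out 1)
Result 001101010101: MSB = 0 → value 853.
Both addends (after negating the subtrahend) are negative but the stored result is non-negative: signed overflow. The true value -1325 − 1918 = -3243 lies outside [-2048, 2047].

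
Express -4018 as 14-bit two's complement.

11000001001110

|-4018| = 4018 = 00111110110010 in 14 bits.
Invert the bits: 11000001001101. Add 1: 11000001001110.
Check: 11000001001110 reads as 12366 − 16384 = -4018.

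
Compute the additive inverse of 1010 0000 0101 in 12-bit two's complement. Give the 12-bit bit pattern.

010111111011

Invert: 010111111010. Add 1: 010111111011.
Check: 101000000101 = -1531, 010111111011 = 1531.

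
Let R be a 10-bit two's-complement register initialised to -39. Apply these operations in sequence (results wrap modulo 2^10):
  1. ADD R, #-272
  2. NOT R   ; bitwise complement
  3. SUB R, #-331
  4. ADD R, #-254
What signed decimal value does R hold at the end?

Start: R = -39 = 1111011001.
R = -39 + (-272) = -311 = 1011001001
R = NOT 1011001001 = 0100110110 = 310
R = 310 − (-331) = 641; wraps to -383 = 1010000001
R = -383 + (-254) = -637; wraps to 387 = 0110000011

387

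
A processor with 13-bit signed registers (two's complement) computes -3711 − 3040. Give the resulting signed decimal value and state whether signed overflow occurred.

-3711 → 1000110000001
3040 → 0101111100000
Subtract via negate-and-add: invert 0101111100000 + 1 = 1010000100000 (i.e. -3040).
  1000110000001
+ 1010000100000
= 0010110100001  (discard carry-out 1)
Result 0010110100001: MSB = 0 → value 1441.
Both addends (after negating the subtrahend) are negative but the stored result is non-negative: signed overflow. The true value -3711 − 3040 = -6751 lies outside [-4096, 4095].

1441; overflow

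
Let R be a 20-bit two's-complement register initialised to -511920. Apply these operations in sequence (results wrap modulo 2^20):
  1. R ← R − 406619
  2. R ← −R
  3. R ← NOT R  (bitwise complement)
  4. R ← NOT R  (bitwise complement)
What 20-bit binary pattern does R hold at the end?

Start: R = -511920 = 10000011000001010000.
R = -511920 − 406619 = -918539; wraps to 130037 = 00011111101111110101
R = −(130037) = -130037 = 11100000010000001011
R = NOT 11100000010000001011 = 00011111101111110100 = 130036
R = NOT 00011111101111110100 = 11100000010000001011 = -130037

11100000010000001011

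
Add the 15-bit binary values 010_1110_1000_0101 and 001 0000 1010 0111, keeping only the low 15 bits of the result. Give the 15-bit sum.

011111100101100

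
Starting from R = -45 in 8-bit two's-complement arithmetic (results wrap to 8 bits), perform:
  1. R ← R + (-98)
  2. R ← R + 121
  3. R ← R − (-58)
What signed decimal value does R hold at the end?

36

Start: R = -45 = 11010011.
R = -45 + (-98) = -143; wraps to 113 = 01110001
R = 113 + 121 = 234; wraps to -22 = 11101010
R = -22 − (-58) = 36 = 00100100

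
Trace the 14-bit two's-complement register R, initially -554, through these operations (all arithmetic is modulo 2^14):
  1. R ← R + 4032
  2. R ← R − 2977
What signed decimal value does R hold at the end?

501

Start: R = -554 = 11110111010110.
R = -554 + 4032 = 3478 = 00110110010110
R = 3478 − 2977 = 501 = 00000111110101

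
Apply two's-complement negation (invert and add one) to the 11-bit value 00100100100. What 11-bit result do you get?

11011011100

Invert: 11011011011. Add 1: 11011011100.
Check: 00100100100 = 292, 11011011100 = -292.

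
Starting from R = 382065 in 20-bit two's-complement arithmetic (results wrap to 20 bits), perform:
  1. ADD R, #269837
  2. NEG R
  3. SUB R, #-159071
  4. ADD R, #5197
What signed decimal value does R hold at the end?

Start: R = 382065 = 01011101010001110001.
R = 382065 + 269837 = 651902; wraps to -396674 = 10011111001001111110
R = −(-396674) = 396674 = 01100000110110000010
R = 396674 − (-159071) = 555745; wraps to -492831 = 10000111101011100001
R = -492831 + 5197 = -487634 = 10001000111100101110

-487634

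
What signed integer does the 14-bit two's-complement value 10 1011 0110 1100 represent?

-5268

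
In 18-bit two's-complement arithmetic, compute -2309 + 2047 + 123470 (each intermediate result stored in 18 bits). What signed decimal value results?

-2309 + 2047 = -262 (111111111011111010)
-262 + 123470 = 123208 (011110000101001000)

123208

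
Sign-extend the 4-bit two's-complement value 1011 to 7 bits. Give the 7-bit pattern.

1111011

MSB of 1011 is 1; replicate it into the new high bits.
111|1011 → 1111011 (still -5).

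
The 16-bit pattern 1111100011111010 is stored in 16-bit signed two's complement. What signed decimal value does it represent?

-1798

MSB is 1, so the value is negative.
Invert: 0000011100000101. Add 1: 0000011100000110 = 1798. So the value is −1798.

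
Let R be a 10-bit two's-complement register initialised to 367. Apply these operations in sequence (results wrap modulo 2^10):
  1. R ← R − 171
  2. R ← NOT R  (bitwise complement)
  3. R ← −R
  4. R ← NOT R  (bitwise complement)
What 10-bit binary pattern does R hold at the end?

Start: R = 367 = 0101101111.
R = 367 − 171 = 196 = 0011000100
R = NOT 0011000100 = 1100111011 = -197
R = −(-197) = 197 = 0011000101
R = NOT 0011000101 = 1100111010 = -198

1100111010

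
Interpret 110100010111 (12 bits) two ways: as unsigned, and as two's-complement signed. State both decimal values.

Unsigned: 110100010111 = 3351.
Signed: MSB=1 → 3351 − 4096 = -745.

unsigned = 3351, signed = -745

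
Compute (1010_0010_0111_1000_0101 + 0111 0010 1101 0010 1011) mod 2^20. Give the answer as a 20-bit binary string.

00010101010010110000

  10100010011110000101
+ 01110010110100101011
= 00010101010010110000  (discard carry-out 1)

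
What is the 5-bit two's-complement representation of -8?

|-8| = 8 = 01000 in 5 bits.
Invert the bits: 10111. Add 1: 11000.

11000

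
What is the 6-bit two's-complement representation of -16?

110000

|-16| = 16 = 010000 in 6 bits.
Invert the bits: 101111. Add 1: 110000.
Check: 110000 reads as 48 − 64 = -16.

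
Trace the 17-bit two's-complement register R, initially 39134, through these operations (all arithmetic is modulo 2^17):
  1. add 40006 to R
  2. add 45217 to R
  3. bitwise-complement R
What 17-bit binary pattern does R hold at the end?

00001101000111010

Start: R = 39134 = 01001100011011110.
R = 39134 + 40006 = 79140; wraps to -51932 = 10011010100100100
R = -51932 + 45217 = -6715 = 11110010111000101
R = NOT 11110010111000101 = 00001101000111010 = 6714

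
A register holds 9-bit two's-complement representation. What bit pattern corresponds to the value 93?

93 is non-negative, so write it directly in 9 bits: 001011101.

001011101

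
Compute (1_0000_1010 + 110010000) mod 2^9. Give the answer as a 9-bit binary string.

010011010

  100001010
+ 110010000
= 010011010  (discard carry-out 1)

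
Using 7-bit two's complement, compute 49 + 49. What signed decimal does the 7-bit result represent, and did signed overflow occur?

-30; overflow

49 → 0110001
49 → 0110001
  0110001
+ 0110001
= 1100010
Result 1100010: MSB = 1 → 98 − 128 = -30.
Both addends are non-negative but the stored result is negative: signed overflow. The true value 49 + 49 = 98 lies outside [-64, 63].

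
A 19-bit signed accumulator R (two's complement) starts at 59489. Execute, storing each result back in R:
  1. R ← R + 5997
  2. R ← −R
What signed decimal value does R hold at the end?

Start: R = 59489 = 0001110100001100001.
R = 59489 + 5997 = 65486 = 0001111111111001110
R = −(65486) = -65486 = 1110000000000110010

-65486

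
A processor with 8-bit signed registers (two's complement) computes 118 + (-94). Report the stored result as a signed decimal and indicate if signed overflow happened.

24; no overflow

118 → 01110110
-94 → 10100010
  01110110
+ 10100010
= 00011000  (discard carry-out 1)
Result 00011000: MSB = 0 → value 24.
Addends have opposite signs, so signed overflow cannot occur.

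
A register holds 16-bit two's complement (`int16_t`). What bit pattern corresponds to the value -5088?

|-5088| = 5088 = 0001001111100000 in 16 bits.
Invert the bits: 1110110000011111. Add 1: 1110110000100000.
Check: 1110110000100000 reads as 60448 − 65536 = -5088.

1110110000100000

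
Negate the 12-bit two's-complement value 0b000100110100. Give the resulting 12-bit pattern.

111011001100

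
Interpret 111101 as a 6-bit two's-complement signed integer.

-3

MSB is 1, so the value is negative.
Invert: 000010. Add 1: 000011 = 3. So the value is −3.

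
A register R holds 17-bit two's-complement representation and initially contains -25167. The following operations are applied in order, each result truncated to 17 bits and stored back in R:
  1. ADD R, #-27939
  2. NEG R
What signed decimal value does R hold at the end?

53106

Start: R = -25167 = 11001110110110001.
R = -25167 + (-27939) = -53106 = 10011000010001110
R = −(-53106) = 53106 = 01100111101110010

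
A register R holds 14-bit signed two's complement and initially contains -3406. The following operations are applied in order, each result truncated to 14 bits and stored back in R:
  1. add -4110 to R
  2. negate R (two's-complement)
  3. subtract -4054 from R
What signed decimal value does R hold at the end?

-4814

Start: R = -3406 = 11001010110010.
R = -3406 + (-4110) = -7516 = 10001010100100
R = −(-7516) = 7516 = 01110101011100
R = 7516 − (-4054) = 11570; wraps to -4814 = 10110100110010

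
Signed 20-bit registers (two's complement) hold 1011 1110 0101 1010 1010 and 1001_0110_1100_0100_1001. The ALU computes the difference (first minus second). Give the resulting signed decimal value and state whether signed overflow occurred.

162145; no overflow

1011 1110 0101 1010 1010 → 10111110010110101010 = -268886 (signed)
1001_0110_1100_0100_1001 → 10010110110001001001 = -431031 (signed)
Subtract via negate-and-add: invert 10010110110001001001 + 1 = 01101001001110110111 (i.e. 431031).
  10111110010110101010
+ 01101001001110110111
= 00100111100101100001  (discard carry-out 1)
Result 00100111100101100001: MSB = 0 → value 162145.
Addends (after negating the subtrahend) have opposite signs, so signed overflow cannot occur.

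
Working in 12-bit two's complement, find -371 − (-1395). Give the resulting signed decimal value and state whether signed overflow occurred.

-371 → 111010001101
-1395 → 101010001101
Subtract via negate-and-add: invert 101010001101 + 1 = 010101110011 (i.e. 1395).
  111010001101
+ 010101110011
= 010000000000  (discard carry-out 1)
Result 010000000000: MSB = 0 → value 1024.
Addends (after negating the subtrahend) have opposite signs, so signed overflow cannot occur.

1024; no overflow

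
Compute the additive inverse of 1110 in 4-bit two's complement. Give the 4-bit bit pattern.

0010

Invert: 0001. Add 1: 0010.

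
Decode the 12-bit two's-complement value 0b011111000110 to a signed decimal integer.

MSB is 0, so the value is non-negative: 011111000110 = 1990.

1990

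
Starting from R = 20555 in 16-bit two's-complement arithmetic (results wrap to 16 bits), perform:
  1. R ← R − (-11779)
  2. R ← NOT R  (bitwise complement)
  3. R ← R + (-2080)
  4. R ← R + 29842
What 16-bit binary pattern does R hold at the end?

1110111000100011

Start: R = 20555 = 0101000001001011.
R = 20555 − (-11779) = 32334 = 0111111001001110
R = NOT 0111111001001110 = 1000000110110001 = -32335
R = -32335 + (-2080) = -34415; wraps to 31121 = 0111100110010001
R = 31121 + 29842 = 60963; wraps to -4573 = 1110111000100011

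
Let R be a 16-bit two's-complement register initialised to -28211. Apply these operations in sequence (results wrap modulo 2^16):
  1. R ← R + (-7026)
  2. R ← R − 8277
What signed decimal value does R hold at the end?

Start: R = -28211 = 1001000111001101.
R = -28211 + (-7026) = -35237; wraps to 30299 = 0111011001011011
R = 30299 − 8277 = 22022 = 0101011000000110

22022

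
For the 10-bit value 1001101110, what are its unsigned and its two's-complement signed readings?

Unsigned: 1001101110 = 622.
Signed: MSB=1 → 622 − 1024 = -402.

unsigned = 622, signed = -402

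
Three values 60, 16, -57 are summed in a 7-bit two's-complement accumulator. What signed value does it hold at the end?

60 + 16 = 76 → wraps to -52 (1001100)
-52 + (-57) = -109 → wraps to 19 (0010011)

19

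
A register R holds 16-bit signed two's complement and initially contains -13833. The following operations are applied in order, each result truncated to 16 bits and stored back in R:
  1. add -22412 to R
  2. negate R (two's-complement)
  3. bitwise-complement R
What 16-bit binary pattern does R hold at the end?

Start: R = -13833 = 1100100111110111.
R = -13833 + (-22412) = -36245; wraps to 29291 = 0111001001101011
R = −(29291) = -29291 = 1000110110010101
R = NOT 1000110110010101 = 0111001001101010 = 29290

0111001001101010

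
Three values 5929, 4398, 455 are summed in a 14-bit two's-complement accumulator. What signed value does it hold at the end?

5929 + 4398 = 10327 → wraps to -6057 (10100001010111)
-6057 + 455 = -5602 (10101000011110)

-5602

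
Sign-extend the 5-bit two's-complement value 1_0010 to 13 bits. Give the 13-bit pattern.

1111111110010

MSB of 10010 is 1; replicate it into the new high bits.
11111111|10010 → 1111111110010 (still -14).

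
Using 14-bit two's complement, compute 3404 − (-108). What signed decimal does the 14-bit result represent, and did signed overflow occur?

3404 → 00110101001100
-108 → 11111110010100
Subtract via negate-and-add: invert 11111110010100 + 1 = 00000001101100 (i.e. 108).
  00110101001100
+ 00000001101100
= 00110110111000
Result 00110110111000: MSB = 0 → value 3512.
Both addends (after negating the subtrahend) are non-negative and so is the stored result: no signed overflow.

3512; no overflow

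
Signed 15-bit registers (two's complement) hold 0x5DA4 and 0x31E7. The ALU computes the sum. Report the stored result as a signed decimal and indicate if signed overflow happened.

0x5DA4 = 101110110100100 = -8796 (signed)
0x31E7 = 011000111100111 = 12775 (signed)
  101110110100100
+ 011000111100111
= 000111110001011  (discard carry-out 1)
Result 000111110001011: MSB = 0 → value 3979.
Addends have opposite signs, so signed overflow cannot occur.

3979; no overflow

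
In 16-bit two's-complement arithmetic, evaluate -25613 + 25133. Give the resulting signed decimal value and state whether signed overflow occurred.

-25613 → 1001101111110011
25133 → 0110001000101101
  1001101111110011
+ 0110001000101101
= 1111111000100000
Result 1111111000100000: MSB = 1 → 65056 − 65536 = -480.
Addends have opposite signs, so signed overflow cannot occur.

-480; no overflow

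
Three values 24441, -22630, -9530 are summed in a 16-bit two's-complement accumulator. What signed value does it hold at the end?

-7719

24441 + (-22630) = 1811 (0000011100010011)
1811 + (-9530) = -7719 (1110000111011001)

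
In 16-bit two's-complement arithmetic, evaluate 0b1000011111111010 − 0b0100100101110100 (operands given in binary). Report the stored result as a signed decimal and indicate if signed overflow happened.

16006; overflow

0b1000011111111010 → 1000011111111010 = -30726 (signed)
0b0100100101110100 → 0100100101110100 = 18804 (signed)
Subtract via negate-and-add: invert 0100100101110100 + 1 = 1011011010001100 (i.e. -18804).
  1000011111111010
+ 1011011010001100
= 0011111010000110  (discard carry-out 1)
Result 0011111010000110: MSB = 0 → value 16006.
Both addends (after negating the subtrahend) are negative but the stored result is non-negative: signed overflow. The true value -30726 − 18804 = -49530 lies outside [-32768, 32767].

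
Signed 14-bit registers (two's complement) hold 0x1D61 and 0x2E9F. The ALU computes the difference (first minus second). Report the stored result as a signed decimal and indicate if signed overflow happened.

-4414; overflow

0x1D61 = 01110101100001 = 7521 (signed)
0x2E9F = 10111010011111 = -4449 (signed)
Subtract via negate-and-add: invert 10111010011111 + 1 = 01000101100001 (i.e. 4449).
  01110101100001
+ 01000101100001
= 10111011000010
Result 10111011000010: MSB = 1 → 11970 − 16384 = -4414.
Both addends (after negating the subtrahend) are non-negative but the stored result is negative: signed overflow. The true value 7521 − (-4449) = 11970 lies outside [-8192, 8191].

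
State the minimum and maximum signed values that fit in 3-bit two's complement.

Minimum: −2^2 = -4.
Maximum: 2^2 − 1 = 3.

min = -4, max = 3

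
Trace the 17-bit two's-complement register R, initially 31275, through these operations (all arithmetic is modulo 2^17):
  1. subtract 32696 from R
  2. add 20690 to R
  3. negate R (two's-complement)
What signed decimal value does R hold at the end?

-19269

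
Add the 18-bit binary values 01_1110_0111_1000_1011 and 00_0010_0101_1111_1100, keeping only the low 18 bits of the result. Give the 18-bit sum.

  011110011110001011
+ 000010010111111100
= 100000110110000111

100000110110000111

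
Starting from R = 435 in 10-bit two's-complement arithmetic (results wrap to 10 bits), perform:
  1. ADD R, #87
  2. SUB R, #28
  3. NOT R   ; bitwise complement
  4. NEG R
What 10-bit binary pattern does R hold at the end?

Start: R = 435 = 0110110011.
R = 435 + 87 = 522; wraps to -502 = 1000001010
R = -502 − 28 = -530; wraps to 494 = 0111101110
R = NOT 0111101110 = 1000010001 = -495
R = −(-495) = 495 = 0111101111

0111101111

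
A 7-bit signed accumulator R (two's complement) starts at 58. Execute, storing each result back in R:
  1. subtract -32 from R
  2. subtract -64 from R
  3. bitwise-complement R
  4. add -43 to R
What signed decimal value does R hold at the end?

58

Start: R = 58 = 0111010.
R = 58 − (-32) = 90; wraps to -38 = 1011010
R = -38 − (-64) = 26 = 0011010
R = NOT 0011010 = 1100101 = -27
R = -27 + (-43) = -70; wraps to 58 = 0111010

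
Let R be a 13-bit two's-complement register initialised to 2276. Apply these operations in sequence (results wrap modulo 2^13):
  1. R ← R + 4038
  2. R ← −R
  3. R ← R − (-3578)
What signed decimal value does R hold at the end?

-2736

Start: R = 2276 = 0100011100100.
R = 2276 + 4038 = 6314; wraps to -1878 = 1100010101010
R = −(-1878) = 1878 = 0011101010110
R = 1878 − (-3578) = 5456; wraps to -2736 = 1010101010000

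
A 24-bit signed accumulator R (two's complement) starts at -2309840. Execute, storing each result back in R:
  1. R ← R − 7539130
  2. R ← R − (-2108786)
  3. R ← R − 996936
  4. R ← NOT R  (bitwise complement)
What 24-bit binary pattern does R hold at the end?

Start: R = -2309840 = 110111001100000100110000.
R = -2309840 − 7539130 = -9848970; wraps to 6928246 = 011010011011011101110110
R = 6928246 − (-2108786) = 9037032; wraps to -7740184 = 100010011110010011101000
R = -7740184 − 996936 = -8737120; wraps to 8040096 = 011110101010111010100000
R = NOT 011110101010111010100000 = 100001010101000101011111 = -8040097

100001010101000101011111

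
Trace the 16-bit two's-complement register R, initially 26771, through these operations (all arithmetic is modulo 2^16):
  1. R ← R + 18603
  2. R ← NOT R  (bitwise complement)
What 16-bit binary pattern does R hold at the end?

Start: R = 26771 = 0110100010010011.
R = 26771 + 18603 = 45374; wraps to -20162 = 1011000100111110
R = NOT 1011000100111110 = 0100111011000001 = 20161

0100111011000001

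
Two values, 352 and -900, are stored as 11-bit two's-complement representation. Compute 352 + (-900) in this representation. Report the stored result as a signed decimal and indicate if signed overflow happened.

352 → 00101100000
-900 → 10001111100
  00101100000
+ 10001111100
= 10111011100
Result 10111011100: MSB = 1 → 1500 − 2048 = -548.
Addends have opposite signs, so signed overflow cannot occur.

-548; no overflow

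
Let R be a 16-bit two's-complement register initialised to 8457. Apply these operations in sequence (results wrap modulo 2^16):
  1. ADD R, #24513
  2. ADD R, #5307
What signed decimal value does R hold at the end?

Start: R = 8457 = 0010000100001001.
R = 8457 + 24513 = 32970; wraps to -32566 = 1000000011001010
R = -32566 + 5307 = -27259 = 1001010110000101

-27259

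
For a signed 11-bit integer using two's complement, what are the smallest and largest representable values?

min = -1024, max = 1023

Minimum: −2^10 = -1024.
Maximum: 2^10 − 1 = 1023.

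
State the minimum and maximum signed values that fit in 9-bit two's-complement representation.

min = -256, max = 255

Minimum: −2^8 = -256.
Maximum: 2^8 − 1 = 255.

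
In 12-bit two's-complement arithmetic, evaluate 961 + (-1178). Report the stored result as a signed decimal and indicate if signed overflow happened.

961 → 001111000001
-1178 → 101101100110
  001111000001
+ 101101100110
= 111100100111
Result 111100100111: MSB = 1 → 3879 − 4096 = -217.
Addends have opposite signs, so signed overflow cannot occur.

-217; no overflow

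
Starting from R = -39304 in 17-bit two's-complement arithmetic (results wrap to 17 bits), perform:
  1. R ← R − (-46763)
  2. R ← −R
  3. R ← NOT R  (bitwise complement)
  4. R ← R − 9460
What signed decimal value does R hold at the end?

Start: R = -39304 = 10110011001111000.
R = -39304 − (-46763) = 7459 = 00001110100100011
R = −(7459) = -7459 = 11110001011011101
R = NOT 11110001011011101 = 00001110100100010 = 7458
R = 7458 − 9460 = -2002 = 11111100000101110

-2002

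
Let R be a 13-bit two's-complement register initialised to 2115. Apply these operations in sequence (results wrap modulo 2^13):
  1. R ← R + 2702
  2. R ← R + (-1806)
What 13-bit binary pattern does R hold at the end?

Start: R = 2115 = 0100001000011.
R = 2115 + 2702 = 4817; wraps to -3375 = 1001011010001
R = -3375 + (-1806) = -5181; wraps to 3011 = 0101111000011

0101111000011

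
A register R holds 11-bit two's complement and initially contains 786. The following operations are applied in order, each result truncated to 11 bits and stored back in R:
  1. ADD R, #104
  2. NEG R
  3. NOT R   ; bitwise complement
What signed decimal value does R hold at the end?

889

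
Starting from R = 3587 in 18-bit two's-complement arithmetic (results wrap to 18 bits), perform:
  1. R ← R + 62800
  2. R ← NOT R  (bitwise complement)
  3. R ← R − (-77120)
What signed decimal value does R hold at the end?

10732

Start: R = 3587 = 000000111000000011.
R = 3587 + 62800 = 66387 = 010000001101010011
R = NOT 010000001101010011 = 101111110010101100 = -66388
R = -66388 − (-77120) = 10732 = 000010100111101100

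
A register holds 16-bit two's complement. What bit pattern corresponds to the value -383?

|-383| = 383 = 0000000101111111 in 16 bits.
Invert the bits: 1111111010000000. Add 1: 1111111010000001.
Check: 1111111010000001 reads as 65153 − 65536 = -383.

1111111010000001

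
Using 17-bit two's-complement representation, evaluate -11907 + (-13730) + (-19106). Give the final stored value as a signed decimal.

-44743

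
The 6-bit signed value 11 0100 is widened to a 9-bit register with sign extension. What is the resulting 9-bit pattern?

MSB of 110100 is 1; replicate it into the new high bits.
111|110100 → 111110100 (still -12).

111110100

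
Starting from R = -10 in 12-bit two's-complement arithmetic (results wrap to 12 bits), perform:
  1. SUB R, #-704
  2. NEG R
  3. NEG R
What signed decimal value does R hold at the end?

694

Start: R = -10 = 111111110110.
R = -10 − (-704) = 694 = 001010110110
R = −(694) = -694 = 110101001010
R = −(-694) = 694 = 001010110110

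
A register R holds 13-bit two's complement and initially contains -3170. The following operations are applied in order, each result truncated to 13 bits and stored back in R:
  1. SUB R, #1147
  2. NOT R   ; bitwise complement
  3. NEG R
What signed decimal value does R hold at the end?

Start: R = -3170 = 1001110011110.
R = -3170 − 1147 = -4317; wraps to 3875 = 0111100100011
R = NOT 0111100100011 = 1000011011100 = -3876
R = −(-3876) = 3876 = 0111100100100

3876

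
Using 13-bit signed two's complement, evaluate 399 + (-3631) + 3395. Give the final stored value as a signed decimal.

399 + (-3631) = -3232 (1001101100000)
-3232 + 3395 = 163 (0000010100011)

163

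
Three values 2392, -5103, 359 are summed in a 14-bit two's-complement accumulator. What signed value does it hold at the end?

2392 + (-5103) = -2711 (11010101101001)
-2711 + 359 = -2352 (11011011010000)

-2352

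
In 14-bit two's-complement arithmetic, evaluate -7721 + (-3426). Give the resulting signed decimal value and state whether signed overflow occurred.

5237; overflow

-7721 → 10000111010111
-3426 → 11001010011110
  10000111010111
+ 11001010011110
= 01010001110101  (discard carry-out 1)
Result 01010001110101: MSB = 0 → value 5237.
Both addends are negative but the stored result is non-negative: signed overflow. The true value -7721 + (-3426) = -11147 lies outside [-8192, 8191].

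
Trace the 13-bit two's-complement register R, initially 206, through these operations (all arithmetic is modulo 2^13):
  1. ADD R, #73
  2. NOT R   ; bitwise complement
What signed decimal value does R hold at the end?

-280

Start: R = 206 = 0000011001110.
R = 206 + 73 = 279 = 0000100010111
R = NOT 0000100010111 = 1111011101000 = -280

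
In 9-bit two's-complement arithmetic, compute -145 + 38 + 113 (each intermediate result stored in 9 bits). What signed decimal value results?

6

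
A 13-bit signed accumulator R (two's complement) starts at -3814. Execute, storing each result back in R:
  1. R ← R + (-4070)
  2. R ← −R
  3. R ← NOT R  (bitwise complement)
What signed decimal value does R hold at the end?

307

Start: R = -3814 = 1000100011010.
R = -3814 + (-4070) = -7884; wraps to 308 = 0000100110100
R = −(308) = -308 = 1111011001100
R = NOT 1111011001100 = 0000100110011 = 307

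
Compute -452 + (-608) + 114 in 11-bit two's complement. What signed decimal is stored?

-946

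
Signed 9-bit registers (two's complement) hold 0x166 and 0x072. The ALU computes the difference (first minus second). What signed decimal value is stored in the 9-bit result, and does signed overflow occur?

0x166 = 101100110 = -154 (signed)
0x072 = 001110010 = 114 (signed)
Subtract via negate-and-add: invert 001110010 + 1 = 110001110 (i.e. -114).
  101100110
+ 110001110
= 011110100  (discard carry-out 1)
Result 011110100: MSB = 0 → value 244.
Both addends (after negating the subtrahend) are negative but the stored result is non-negative: signed overflow. The true value -154 − 114 = -268 lies outside [-256, 255].

244; overflow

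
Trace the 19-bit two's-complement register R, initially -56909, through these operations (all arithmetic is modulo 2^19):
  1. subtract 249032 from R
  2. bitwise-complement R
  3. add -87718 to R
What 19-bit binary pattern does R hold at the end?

0110101010001101110

Start: R = -56909 = 1110010000110110011.
R = -56909 − 249032 = -305941; wraps to 218347 = 0110101010011101011
R = NOT 0110101010011101011 = 1001010101100010100 = -218348
R = -218348 + (-87718) = -306066; wraps to 218222 = 0110101010001101110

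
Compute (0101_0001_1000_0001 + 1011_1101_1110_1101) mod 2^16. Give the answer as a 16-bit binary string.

0000111101101110

  0101000110000001
+ 1011110111101101
= 0000111101101110  (discard carry-out 1)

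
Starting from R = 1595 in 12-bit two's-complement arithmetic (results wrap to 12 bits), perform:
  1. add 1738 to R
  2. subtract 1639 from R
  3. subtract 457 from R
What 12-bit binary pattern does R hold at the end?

Start: R = 1595 = 011000111011.
R = 1595 + 1738 = 3333; wraps to -763 = 110100000101
R = -763 − 1639 = -2402; wraps to 1694 = 011010011110
R = 1694 − 457 = 1237 = 010011010101

010011010101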